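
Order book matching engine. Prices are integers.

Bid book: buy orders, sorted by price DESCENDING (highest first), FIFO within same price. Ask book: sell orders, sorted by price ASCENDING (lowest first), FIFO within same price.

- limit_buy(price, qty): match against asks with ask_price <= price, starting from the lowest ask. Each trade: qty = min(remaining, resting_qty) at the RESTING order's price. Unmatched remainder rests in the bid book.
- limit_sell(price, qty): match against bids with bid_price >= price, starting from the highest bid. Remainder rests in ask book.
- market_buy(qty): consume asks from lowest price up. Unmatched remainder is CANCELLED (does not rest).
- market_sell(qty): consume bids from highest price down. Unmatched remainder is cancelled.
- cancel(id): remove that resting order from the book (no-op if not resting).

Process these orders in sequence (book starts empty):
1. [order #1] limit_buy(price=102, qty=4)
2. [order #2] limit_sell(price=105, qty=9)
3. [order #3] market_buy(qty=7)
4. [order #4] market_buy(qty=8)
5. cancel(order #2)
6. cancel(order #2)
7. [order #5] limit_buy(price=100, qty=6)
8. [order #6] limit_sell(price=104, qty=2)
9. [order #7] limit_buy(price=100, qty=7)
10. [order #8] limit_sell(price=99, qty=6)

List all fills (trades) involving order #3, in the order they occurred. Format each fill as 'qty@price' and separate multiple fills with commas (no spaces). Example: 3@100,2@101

After op 1 [order #1] limit_buy(price=102, qty=4): fills=none; bids=[#1:4@102] asks=[-]
After op 2 [order #2] limit_sell(price=105, qty=9): fills=none; bids=[#1:4@102] asks=[#2:9@105]
After op 3 [order #3] market_buy(qty=7): fills=#3x#2:7@105; bids=[#1:4@102] asks=[#2:2@105]
After op 4 [order #4] market_buy(qty=8): fills=#4x#2:2@105; bids=[#1:4@102] asks=[-]
After op 5 cancel(order #2): fills=none; bids=[#1:4@102] asks=[-]
After op 6 cancel(order #2): fills=none; bids=[#1:4@102] asks=[-]
After op 7 [order #5] limit_buy(price=100, qty=6): fills=none; bids=[#1:4@102 #5:6@100] asks=[-]
After op 8 [order #6] limit_sell(price=104, qty=2): fills=none; bids=[#1:4@102 #5:6@100] asks=[#6:2@104]
After op 9 [order #7] limit_buy(price=100, qty=7): fills=none; bids=[#1:4@102 #5:6@100 #7:7@100] asks=[#6:2@104]
After op 10 [order #8] limit_sell(price=99, qty=6): fills=#1x#8:4@102 #5x#8:2@100; bids=[#5:4@100 #7:7@100] asks=[#6:2@104]

Answer: 7@105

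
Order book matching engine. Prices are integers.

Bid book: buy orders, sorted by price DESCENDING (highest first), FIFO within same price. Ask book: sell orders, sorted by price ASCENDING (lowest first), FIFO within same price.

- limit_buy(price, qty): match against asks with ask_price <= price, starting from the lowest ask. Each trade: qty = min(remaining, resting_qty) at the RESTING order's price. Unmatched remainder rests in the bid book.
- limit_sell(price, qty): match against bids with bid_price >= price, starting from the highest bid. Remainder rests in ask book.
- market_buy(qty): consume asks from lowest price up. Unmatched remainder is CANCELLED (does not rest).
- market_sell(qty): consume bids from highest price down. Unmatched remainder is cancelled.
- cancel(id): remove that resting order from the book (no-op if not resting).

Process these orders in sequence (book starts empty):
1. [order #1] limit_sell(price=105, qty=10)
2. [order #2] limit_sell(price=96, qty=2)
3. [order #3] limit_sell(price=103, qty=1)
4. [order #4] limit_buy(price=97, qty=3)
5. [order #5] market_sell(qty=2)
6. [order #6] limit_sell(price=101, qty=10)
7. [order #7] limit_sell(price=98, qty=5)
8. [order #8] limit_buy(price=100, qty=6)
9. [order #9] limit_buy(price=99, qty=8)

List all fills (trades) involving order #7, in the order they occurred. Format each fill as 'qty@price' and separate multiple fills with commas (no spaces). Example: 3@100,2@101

After op 1 [order #1] limit_sell(price=105, qty=10): fills=none; bids=[-] asks=[#1:10@105]
After op 2 [order #2] limit_sell(price=96, qty=2): fills=none; bids=[-] asks=[#2:2@96 #1:10@105]
After op 3 [order #3] limit_sell(price=103, qty=1): fills=none; bids=[-] asks=[#2:2@96 #3:1@103 #1:10@105]
After op 4 [order #4] limit_buy(price=97, qty=3): fills=#4x#2:2@96; bids=[#4:1@97] asks=[#3:1@103 #1:10@105]
After op 5 [order #5] market_sell(qty=2): fills=#4x#5:1@97; bids=[-] asks=[#3:1@103 #1:10@105]
After op 6 [order #6] limit_sell(price=101, qty=10): fills=none; bids=[-] asks=[#6:10@101 #3:1@103 #1:10@105]
After op 7 [order #7] limit_sell(price=98, qty=5): fills=none; bids=[-] asks=[#7:5@98 #6:10@101 #3:1@103 #1:10@105]
After op 8 [order #8] limit_buy(price=100, qty=6): fills=#8x#7:5@98; bids=[#8:1@100] asks=[#6:10@101 #3:1@103 #1:10@105]
After op 9 [order #9] limit_buy(price=99, qty=8): fills=none; bids=[#8:1@100 #9:8@99] asks=[#6:10@101 #3:1@103 #1:10@105]

Answer: 5@98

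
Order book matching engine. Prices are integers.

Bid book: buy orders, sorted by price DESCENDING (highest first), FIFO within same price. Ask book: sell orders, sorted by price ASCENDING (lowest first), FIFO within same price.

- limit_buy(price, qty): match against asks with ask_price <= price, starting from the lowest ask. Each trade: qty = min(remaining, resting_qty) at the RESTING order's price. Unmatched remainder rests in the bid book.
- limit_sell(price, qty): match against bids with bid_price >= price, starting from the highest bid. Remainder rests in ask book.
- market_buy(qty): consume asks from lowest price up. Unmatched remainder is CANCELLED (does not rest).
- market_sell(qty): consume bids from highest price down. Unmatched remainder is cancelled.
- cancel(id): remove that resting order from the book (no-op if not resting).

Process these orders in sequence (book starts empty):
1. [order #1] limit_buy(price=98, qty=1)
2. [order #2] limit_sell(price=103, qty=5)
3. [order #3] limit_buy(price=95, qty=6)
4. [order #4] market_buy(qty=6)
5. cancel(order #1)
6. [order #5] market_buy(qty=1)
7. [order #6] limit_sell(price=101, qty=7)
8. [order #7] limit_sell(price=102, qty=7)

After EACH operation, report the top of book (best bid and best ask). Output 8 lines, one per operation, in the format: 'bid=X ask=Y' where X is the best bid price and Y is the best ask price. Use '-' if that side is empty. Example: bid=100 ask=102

After op 1 [order #1] limit_buy(price=98, qty=1): fills=none; bids=[#1:1@98] asks=[-]
After op 2 [order #2] limit_sell(price=103, qty=5): fills=none; bids=[#1:1@98] asks=[#2:5@103]
After op 3 [order #3] limit_buy(price=95, qty=6): fills=none; bids=[#1:1@98 #3:6@95] asks=[#2:5@103]
After op 4 [order #4] market_buy(qty=6): fills=#4x#2:5@103; bids=[#1:1@98 #3:6@95] asks=[-]
After op 5 cancel(order #1): fills=none; bids=[#3:6@95] asks=[-]
After op 6 [order #5] market_buy(qty=1): fills=none; bids=[#3:6@95] asks=[-]
After op 7 [order #6] limit_sell(price=101, qty=7): fills=none; bids=[#3:6@95] asks=[#6:7@101]
After op 8 [order #7] limit_sell(price=102, qty=7): fills=none; bids=[#3:6@95] asks=[#6:7@101 #7:7@102]

Answer: bid=98 ask=-
bid=98 ask=103
bid=98 ask=103
bid=98 ask=-
bid=95 ask=-
bid=95 ask=-
bid=95 ask=101
bid=95 ask=101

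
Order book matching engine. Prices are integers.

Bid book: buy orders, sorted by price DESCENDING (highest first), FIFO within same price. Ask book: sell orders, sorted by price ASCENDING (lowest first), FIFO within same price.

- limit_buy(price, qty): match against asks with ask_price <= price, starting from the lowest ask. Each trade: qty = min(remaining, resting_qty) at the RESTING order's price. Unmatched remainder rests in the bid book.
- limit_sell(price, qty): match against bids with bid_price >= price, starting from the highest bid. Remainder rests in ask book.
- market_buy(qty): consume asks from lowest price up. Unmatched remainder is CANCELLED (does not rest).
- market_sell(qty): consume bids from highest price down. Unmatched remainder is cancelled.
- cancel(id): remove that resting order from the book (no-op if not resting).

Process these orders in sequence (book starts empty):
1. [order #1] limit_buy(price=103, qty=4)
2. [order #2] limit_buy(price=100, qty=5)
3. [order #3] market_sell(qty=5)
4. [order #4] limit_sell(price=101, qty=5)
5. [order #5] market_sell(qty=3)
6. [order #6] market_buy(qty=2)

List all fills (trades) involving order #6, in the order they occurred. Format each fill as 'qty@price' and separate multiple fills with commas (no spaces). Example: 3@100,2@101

After op 1 [order #1] limit_buy(price=103, qty=4): fills=none; bids=[#1:4@103] asks=[-]
After op 2 [order #2] limit_buy(price=100, qty=5): fills=none; bids=[#1:4@103 #2:5@100] asks=[-]
After op 3 [order #3] market_sell(qty=5): fills=#1x#3:4@103 #2x#3:1@100; bids=[#2:4@100] asks=[-]
After op 4 [order #4] limit_sell(price=101, qty=5): fills=none; bids=[#2:4@100] asks=[#4:5@101]
After op 5 [order #5] market_sell(qty=3): fills=#2x#5:3@100; bids=[#2:1@100] asks=[#4:5@101]
After op 6 [order #6] market_buy(qty=2): fills=#6x#4:2@101; bids=[#2:1@100] asks=[#4:3@101]

Answer: 2@101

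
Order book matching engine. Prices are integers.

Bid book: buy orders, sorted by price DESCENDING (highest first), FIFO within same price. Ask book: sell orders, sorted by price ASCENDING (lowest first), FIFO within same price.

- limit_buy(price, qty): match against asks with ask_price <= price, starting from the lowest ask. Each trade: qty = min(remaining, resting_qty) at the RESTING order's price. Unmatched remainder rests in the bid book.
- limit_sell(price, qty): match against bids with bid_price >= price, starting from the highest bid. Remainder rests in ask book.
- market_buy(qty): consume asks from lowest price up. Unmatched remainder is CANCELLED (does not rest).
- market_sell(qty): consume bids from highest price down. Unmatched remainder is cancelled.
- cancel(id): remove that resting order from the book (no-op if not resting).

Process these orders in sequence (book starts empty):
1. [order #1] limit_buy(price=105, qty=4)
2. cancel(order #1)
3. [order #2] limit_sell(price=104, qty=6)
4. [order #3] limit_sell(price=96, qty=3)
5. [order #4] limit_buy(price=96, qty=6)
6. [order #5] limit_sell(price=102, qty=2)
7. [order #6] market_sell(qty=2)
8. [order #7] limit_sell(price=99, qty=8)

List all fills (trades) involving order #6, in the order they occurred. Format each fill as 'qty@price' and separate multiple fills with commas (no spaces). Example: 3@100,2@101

After op 1 [order #1] limit_buy(price=105, qty=4): fills=none; bids=[#1:4@105] asks=[-]
After op 2 cancel(order #1): fills=none; bids=[-] asks=[-]
After op 3 [order #2] limit_sell(price=104, qty=6): fills=none; bids=[-] asks=[#2:6@104]
After op 4 [order #3] limit_sell(price=96, qty=3): fills=none; bids=[-] asks=[#3:3@96 #2:6@104]
After op 5 [order #4] limit_buy(price=96, qty=6): fills=#4x#3:3@96; bids=[#4:3@96] asks=[#2:6@104]
After op 6 [order #5] limit_sell(price=102, qty=2): fills=none; bids=[#4:3@96] asks=[#5:2@102 #2:6@104]
After op 7 [order #6] market_sell(qty=2): fills=#4x#6:2@96; bids=[#4:1@96] asks=[#5:2@102 #2:6@104]
After op 8 [order #7] limit_sell(price=99, qty=8): fills=none; bids=[#4:1@96] asks=[#7:8@99 #5:2@102 #2:6@104]

Answer: 2@96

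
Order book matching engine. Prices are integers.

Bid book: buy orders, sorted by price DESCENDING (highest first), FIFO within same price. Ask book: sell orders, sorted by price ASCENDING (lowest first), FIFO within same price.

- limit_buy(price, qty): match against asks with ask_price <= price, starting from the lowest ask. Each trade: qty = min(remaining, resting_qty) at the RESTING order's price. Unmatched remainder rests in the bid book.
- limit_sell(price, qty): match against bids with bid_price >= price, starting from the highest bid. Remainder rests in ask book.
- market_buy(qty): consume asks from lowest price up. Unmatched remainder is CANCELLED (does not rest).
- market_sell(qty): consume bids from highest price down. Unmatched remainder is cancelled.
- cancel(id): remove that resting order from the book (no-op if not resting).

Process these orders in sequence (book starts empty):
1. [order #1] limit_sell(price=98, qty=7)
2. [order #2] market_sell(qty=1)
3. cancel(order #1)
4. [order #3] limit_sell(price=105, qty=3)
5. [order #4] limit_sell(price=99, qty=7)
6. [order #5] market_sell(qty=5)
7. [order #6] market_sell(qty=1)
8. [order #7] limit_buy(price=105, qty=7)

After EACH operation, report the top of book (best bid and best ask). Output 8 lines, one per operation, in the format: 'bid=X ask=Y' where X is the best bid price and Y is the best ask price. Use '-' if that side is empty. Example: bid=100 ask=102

After op 1 [order #1] limit_sell(price=98, qty=7): fills=none; bids=[-] asks=[#1:7@98]
After op 2 [order #2] market_sell(qty=1): fills=none; bids=[-] asks=[#1:7@98]
After op 3 cancel(order #1): fills=none; bids=[-] asks=[-]
After op 4 [order #3] limit_sell(price=105, qty=3): fills=none; bids=[-] asks=[#3:3@105]
After op 5 [order #4] limit_sell(price=99, qty=7): fills=none; bids=[-] asks=[#4:7@99 #3:3@105]
After op 6 [order #5] market_sell(qty=5): fills=none; bids=[-] asks=[#4:7@99 #3:3@105]
After op 7 [order #6] market_sell(qty=1): fills=none; bids=[-] asks=[#4:7@99 #3:3@105]
After op 8 [order #7] limit_buy(price=105, qty=7): fills=#7x#4:7@99; bids=[-] asks=[#3:3@105]

Answer: bid=- ask=98
bid=- ask=98
bid=- ask=-
bid=- ask=105
bid=- ask=99
bid=- ask=99
bid=- ask=99
bid=- ask=105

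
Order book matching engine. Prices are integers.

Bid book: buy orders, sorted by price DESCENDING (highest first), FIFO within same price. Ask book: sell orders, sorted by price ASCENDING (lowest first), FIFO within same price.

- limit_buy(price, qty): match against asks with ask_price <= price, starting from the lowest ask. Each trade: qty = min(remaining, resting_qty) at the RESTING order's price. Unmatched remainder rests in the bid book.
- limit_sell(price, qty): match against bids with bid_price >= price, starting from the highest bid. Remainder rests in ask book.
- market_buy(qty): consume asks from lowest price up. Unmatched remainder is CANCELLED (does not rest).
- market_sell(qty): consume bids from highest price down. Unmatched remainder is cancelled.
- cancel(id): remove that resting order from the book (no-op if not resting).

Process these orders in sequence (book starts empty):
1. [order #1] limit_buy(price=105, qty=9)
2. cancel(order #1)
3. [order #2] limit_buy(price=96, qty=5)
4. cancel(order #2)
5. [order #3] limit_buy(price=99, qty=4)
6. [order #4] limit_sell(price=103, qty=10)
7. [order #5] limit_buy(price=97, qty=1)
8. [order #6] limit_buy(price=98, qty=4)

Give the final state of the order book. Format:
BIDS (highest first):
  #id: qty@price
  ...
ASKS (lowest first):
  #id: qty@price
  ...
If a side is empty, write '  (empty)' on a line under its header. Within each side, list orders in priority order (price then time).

Answer: BIDS (highest first):
  #3: 4@99
  #6: 4@98
  #5: 1@97
ASKS (lowest first):
  #4: 10@103

Derivation:
After op 1 [order #1] limit_buy(price=105, qty=9): fills=none; bids=[#1:9@105] asks=[-]
After op 2 cancel(order #1): fills=none; bids=[-] asks=[-]
After op 3 [order #2] limit_buy(price=96, qty=5): fills=none; bids=[#2:5@96] asks=[-]
After op 4 cancel(order #2): fills=none; bids=[-] asks=[-]
After op 5 [order #3] limit_buy(price=99, qty=4): fills=none; bids=[#3:4@99] asks=[-]
After op 6 [order #4] limit_sell(price=103, qty=10): fills=none; bids=[#3:4@99] asks=[#4:10@103]
After op 7 [order #5] limit_buy(price=97, qty=1): fills=none; bids=[#3:4@99 #5:1@97] asks=[#4:10@103]
After op 8 [order #6] limit_buy(price=98, qty=4): fills=none; bids=[#3:4@99 #6:4@98 #5:1@97] asks=[#4:10@103]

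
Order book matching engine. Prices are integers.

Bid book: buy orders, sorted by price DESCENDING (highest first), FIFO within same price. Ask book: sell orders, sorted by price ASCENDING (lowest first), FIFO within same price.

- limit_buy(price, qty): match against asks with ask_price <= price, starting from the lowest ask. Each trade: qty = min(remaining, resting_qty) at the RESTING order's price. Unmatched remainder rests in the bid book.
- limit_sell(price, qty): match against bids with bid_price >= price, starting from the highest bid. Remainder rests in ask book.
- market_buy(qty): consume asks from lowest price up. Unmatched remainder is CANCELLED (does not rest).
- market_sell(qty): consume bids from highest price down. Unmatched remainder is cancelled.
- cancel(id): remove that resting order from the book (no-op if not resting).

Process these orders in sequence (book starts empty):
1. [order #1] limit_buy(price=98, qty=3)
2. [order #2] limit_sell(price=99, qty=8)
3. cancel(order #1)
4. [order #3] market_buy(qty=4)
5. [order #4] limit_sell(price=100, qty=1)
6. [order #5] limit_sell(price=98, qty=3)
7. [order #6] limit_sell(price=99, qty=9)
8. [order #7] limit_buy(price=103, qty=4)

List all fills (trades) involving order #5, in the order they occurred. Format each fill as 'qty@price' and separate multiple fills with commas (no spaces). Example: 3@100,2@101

Answer: 3@98

Derivation:
After op 1 [order #1] limit_buy(price=98, qty=3): fills=none; bids=[#1:3@98] asks=[-]
After op 2 [order #2] limit_sell(price=99, qty=8): fills=none; bids=[#1:3@98] asks=[#2:8@99]
After op 3 cancel(order #1): fills=none; bids=[-] asks=[#2:8@99]
After op 4 [order #3] market_buy(qty=4): fills=#3x#2:4@99; bids=[-] asks=[#2:4@99]
After op 5 [order #4] limit_sell(price=100, qty=1): fills=none; bids=[-] asks=[#2:4@99 #4:1@100]
After op 6 [order #5] limit_sell(price=98, qty=3): fills=none; bids=[-] asks=[#5:3@98 #2:4@99 #4:1@100]
After op 7 [order #6] limit_sell(price=99, qty=9): fills=none; bids=[-] asks=[#5:3@98 #2:4@99 #6:9@99 #4:1@100]
After op 8 [order #7] limit_buy(price=103, qty=4): fills=#7x#5:3@98 #7x#2:1@99; bids=[-] asks=[#2:3@99 #6:9@99 #4:1@100]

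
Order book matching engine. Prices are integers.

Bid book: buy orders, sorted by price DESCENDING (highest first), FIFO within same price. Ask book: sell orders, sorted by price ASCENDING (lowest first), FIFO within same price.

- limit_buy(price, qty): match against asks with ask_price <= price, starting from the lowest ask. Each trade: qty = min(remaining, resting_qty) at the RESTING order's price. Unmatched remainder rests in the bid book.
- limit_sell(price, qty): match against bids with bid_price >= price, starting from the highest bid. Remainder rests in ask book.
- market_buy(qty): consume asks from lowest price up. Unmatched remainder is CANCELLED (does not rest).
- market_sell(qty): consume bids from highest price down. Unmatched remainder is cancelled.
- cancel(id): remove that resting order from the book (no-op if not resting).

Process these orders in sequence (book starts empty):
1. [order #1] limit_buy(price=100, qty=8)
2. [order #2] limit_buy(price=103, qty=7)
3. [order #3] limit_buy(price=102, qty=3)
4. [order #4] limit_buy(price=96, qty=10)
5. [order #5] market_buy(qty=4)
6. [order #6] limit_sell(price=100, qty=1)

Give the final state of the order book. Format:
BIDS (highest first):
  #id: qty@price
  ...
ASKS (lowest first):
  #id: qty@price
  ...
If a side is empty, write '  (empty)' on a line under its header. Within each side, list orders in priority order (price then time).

After op 1 [order #1] limit_buy(price=100, qty=8): fills=none; bids=[#1:8@100] asks=[-]
After op 2 [order #2] limit_buy(price=103, qty=7): fills=none; bids=[#2:7@103 #1:8@100] asks=[-]
After op 3 [order #3] limit_buy(price=102, qty=3): fills=none; bids=[#2:7@103 #3:3@102 #1:8@100] asks=[-]
After op 4 [order #4] limit_buy(price=96, qty=10): fills=none; bids=[#2:7@103 #3:3@102 #1:8@100 #4:10@96] asks=[-]
After op 5 [order #5] market_buy(qty=4): fills=none; bids=[#2:7@103 #3:3@102 #1:8@100 #4:10@96] asks=[-]
After op 6 [order #6] limit_sell(price=100, qty=1): fills=#2x#6:1@103; bids=[#2:6@103 #3:3@102 #1:8@100 #4:10@96] asks=[-]

Answer: BIDS (highest first):
  #2: 6@103
  #3: 3@102
  #1: 8@100
  #4: 10@96
ASKS (lowest first):
  (empty)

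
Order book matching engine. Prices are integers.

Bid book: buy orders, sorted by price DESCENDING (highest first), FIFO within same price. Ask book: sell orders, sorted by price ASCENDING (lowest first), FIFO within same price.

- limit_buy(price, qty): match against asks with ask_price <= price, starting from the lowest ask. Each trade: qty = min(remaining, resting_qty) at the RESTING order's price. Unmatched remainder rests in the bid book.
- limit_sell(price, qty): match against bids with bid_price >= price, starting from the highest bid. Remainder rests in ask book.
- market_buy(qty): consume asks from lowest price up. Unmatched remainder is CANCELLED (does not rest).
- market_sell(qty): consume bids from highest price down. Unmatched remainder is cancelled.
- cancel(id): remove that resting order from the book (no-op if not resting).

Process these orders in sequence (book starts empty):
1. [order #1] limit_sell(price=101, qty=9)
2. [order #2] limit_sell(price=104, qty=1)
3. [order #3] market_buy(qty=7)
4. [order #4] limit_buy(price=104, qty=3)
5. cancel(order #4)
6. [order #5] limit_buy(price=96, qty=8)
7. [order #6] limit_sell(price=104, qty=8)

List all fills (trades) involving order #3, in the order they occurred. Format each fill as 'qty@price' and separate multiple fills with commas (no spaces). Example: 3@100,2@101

After op 1 [order #1] limit_sell(price=101, qty=9): fills=none; bids=[-] asks=[#1:9@101]
After op 2 [order #2] limit_sell(price=104, qty=1): fills=none; bids=[-] asks=[#1:9@101 #2:1@104]
After op 3 [order #3] market_buy(qty=7): fills=#3x#1:7@101; bids=[-] asks=[#1:2@101 #2:1@104]
After op 4 [order #4] limit_buy(price=104, qty=3): fills=#4x#1:2@101 #4x#2:1@104; bids=[-] asks=[-]
After op 5 cancel(order #4): fills=none; bids=[-] asks=[-]
After op 6 [order #5] limit_buy(price=96, qty=8): fills=none; bids=[#5:8@96] asks=[-]
After op 7 [order #6] limit_sell(price=104, qty=8): fills=none; bids=[#5:8@96] asks=[#6:8@104]

Answer: 7@101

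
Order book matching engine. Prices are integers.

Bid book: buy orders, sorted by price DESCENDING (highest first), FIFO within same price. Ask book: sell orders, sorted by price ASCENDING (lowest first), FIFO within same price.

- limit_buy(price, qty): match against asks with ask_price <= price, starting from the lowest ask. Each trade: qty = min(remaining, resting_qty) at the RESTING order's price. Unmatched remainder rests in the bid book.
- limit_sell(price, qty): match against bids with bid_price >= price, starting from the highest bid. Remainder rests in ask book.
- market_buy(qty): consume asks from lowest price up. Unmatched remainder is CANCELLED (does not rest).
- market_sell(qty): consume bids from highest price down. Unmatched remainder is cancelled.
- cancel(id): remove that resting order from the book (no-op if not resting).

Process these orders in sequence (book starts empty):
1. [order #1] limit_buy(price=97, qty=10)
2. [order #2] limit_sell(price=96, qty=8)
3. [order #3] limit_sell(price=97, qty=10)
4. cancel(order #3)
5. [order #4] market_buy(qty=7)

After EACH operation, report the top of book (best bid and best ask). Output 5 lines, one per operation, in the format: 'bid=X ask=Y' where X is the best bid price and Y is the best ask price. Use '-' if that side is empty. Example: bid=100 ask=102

Answer: bid=97 ask=-
bid=97 ask=-
bid=- ask=97
bid=- ask=-
bid=- ask=-

Derivation:
After op 1 [order #1] limit_buy(price=97, qty=10): fills=none; bids=[#1:10@97] asks=[-]
After op 2 [order #2] limit_sell(price=96, qty=8): fills=#1x#2:8@97; bids=[#1:2@97] asks=[-]
After op 3 [order #3] limit_sell(price=97, qty=10): fills=#1x#3:2@97; bids=[-] asks=[#3:8@97]
After op 4 cancel(order #3): fills=none; bids=[-] asks=[-]
After op 5 [order #4] market_buy(qty=7): fills=none; bids=[-] asks=[-]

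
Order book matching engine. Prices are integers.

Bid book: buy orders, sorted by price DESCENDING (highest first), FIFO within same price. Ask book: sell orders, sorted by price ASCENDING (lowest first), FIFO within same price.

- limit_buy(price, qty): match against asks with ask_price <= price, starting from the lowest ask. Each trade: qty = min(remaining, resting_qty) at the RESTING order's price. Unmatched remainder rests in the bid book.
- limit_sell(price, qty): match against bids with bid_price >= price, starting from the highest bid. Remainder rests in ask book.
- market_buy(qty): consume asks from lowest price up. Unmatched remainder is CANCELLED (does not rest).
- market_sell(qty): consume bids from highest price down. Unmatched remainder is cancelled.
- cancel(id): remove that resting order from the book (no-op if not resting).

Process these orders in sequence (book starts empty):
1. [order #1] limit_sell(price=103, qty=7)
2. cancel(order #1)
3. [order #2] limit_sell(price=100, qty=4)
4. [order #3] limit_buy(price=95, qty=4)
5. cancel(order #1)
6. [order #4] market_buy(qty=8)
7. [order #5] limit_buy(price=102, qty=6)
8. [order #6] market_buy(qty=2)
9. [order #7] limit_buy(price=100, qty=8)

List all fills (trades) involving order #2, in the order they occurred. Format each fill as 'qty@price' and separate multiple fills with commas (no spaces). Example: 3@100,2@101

After op 1 [order #1] limit_sell(price=103, qty=7): fills=none; bids=[-] asks=[#1:7@103]
After op 2 cancel(order #1): fills=none; bids=[-] asks=[-]
After op 3 [order #2] limit_sell(price=100, qty=4): fills=none; bids=[-] asks=[#2:4@100]
After op 4 [order #3] limit_buy(price=95, qty=4): fills=none; bids=[#3:4@95] asks=[#2:4@100]
After op 5 cancel(order #1): fills=none; bids=[#3:4@95] asks=[#2:4@100]
After op 6 [order #4] market_buy(qty=8): fills=#4x#2:4@100; bids=[#3:4@95] asks=[-]
After op 7 [order #5] limit_buy(price=102, qty=6): fills=none; bids=[#5:6@102 #3:4@95] asks=[-]
After op 8 [order #6] market_buy(qty=2): fills=none; bids=[#5:6@102 #3:4@95] asks=[-]
After op 9 [order #7] limit_buy(price=100, qty=8): fills=none; bids=[#5:6@102 #7:8@100 #3:4@95] asks=[-]

Answer: 4@100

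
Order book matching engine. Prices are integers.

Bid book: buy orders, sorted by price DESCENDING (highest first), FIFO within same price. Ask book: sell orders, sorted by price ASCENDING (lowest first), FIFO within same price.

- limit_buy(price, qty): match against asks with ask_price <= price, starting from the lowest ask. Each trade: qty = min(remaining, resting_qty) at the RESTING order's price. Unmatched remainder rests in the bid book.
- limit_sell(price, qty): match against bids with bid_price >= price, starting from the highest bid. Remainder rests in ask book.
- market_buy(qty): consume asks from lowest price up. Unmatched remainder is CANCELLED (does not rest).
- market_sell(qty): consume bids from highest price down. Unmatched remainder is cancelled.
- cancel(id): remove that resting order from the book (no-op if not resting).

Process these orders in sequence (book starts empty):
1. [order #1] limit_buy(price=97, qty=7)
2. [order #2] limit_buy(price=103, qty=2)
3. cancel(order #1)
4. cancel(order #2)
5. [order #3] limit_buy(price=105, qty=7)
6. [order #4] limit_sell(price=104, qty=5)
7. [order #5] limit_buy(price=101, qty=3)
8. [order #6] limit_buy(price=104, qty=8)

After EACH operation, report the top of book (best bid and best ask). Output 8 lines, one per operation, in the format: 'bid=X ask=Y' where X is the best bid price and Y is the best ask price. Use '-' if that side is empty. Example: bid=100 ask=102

Answer: bid=97 ask=-
bid=103 ask=-
bid=103 ask=-
bid=- ask=-
bid=105 ask=-
bid=105 ask=-
bid=105 ask=-
bid=105 ask=-

Derivation:
After op 1 [order #1] limit_buy(price=97, qty=7): fills=none; bids=[#1:7@97] asks=[-]
After op 2 [order #2] limit_buy(price=103, qty=2): fills=none; bids=[#2:2@103 #1:7@97] asks=[-]
After op 3 cancel(order #1): fills=none; bids=[#2:2@103] asks=[-]
After op 4 cancel(order #2): fills=none; bids=[-] asks=[-]
After op 5 [order #3] limit_buy(price=105, qty=7): fills=none; bids=[#3:7@105] asks=[-]
After op 6 [order #4] limit_sell(price=104, qty=5): fills=#3x#4:5@105; bids=[#3:2@105] asks=[-]
After op 7 [order #5] limit_buy(price=101, qty=3): fills=none; bids=[#3:2@105 #5:3@101] asks=[-]
After op 8 [order #6] limit_buy(price=104, qty=8): fills=none; bids=[#3:2@105 #6:8@104 #5:3@101] asks=[-]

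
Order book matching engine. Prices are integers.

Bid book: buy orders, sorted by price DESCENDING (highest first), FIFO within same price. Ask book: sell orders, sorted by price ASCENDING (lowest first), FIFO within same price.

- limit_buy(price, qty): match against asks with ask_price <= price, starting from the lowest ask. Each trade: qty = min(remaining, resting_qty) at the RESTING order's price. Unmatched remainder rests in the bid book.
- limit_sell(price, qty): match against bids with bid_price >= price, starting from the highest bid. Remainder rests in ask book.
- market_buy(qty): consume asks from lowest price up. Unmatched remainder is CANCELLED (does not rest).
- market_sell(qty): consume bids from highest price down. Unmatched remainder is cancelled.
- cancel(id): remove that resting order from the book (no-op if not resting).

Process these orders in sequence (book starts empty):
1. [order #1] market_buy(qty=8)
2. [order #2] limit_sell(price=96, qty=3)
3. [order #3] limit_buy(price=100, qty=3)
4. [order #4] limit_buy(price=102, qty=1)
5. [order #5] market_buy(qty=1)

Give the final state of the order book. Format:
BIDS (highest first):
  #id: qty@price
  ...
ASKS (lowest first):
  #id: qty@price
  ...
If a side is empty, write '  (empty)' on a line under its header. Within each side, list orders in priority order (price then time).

After op 1 [order #1] market_buy(qty=8): fills=none; bids=[-] asks=[-]
After op 2 [order #2] limit_sell(price=96, qty=3): fills=none; bids=[-] asks=[#2:3@96]
After op 3 [order #3] limit_buy(price=100, qty=3): fills=#3x#2:3@96; bids=[-] asks=[-]
After op 4 [order #4] limit_buy(price=102, qty=1): fills=none; bids=[#4:1@102] asks=[-]
After op 5 [order #5] market_buy(qty=1): fills=none; bids=[#4:1@102] asks=[-]

Answer: BIDS (highest first):
  #4: 1@102
ASKS (lowest first):
  (empty)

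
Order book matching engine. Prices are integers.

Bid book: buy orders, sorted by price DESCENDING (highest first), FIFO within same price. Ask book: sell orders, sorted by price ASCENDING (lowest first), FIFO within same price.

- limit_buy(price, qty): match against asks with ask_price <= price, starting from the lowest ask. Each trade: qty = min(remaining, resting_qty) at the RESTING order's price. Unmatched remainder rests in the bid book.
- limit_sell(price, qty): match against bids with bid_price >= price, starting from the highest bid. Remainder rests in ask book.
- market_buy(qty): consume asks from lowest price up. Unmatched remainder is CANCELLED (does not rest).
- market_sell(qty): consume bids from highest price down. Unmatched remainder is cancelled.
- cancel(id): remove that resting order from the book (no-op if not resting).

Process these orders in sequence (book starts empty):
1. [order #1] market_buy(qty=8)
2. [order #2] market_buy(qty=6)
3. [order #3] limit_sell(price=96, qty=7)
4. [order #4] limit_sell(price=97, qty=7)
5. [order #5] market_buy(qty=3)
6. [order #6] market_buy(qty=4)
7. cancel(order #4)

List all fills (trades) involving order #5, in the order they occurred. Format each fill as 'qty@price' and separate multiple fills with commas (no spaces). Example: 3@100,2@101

After op 1 [order #1] market_buy(qty=8): fills=none; bids=[-] asks=[-]
After op 2 [order #2] market_buy(qty=6): fills=none; bids=[-] asks=[-]
After op 3 [order #3] limit_sell(price=96, qty=7): fills=none; bids=[-] asks=[#3:7@96]
After op 4 [order #4] limit_sell(price=97, qty=7): fills=none; bids=[-] asks=[#3:7@96 #4:7@97]
After op 5 [order #5] market_buy(qty=3): fills=#5x#3:3@96; bids=[-] asks=[#3:4@96 #4:7@97]
After op 6 [order #6] market_buy(qty=4): fills=#6x#3:4@96; bids=[-] asks=[#4:7@97]
After op 7 cancel(order #4): fills=none; bids=[-] asks=[-]

Answer: 3@96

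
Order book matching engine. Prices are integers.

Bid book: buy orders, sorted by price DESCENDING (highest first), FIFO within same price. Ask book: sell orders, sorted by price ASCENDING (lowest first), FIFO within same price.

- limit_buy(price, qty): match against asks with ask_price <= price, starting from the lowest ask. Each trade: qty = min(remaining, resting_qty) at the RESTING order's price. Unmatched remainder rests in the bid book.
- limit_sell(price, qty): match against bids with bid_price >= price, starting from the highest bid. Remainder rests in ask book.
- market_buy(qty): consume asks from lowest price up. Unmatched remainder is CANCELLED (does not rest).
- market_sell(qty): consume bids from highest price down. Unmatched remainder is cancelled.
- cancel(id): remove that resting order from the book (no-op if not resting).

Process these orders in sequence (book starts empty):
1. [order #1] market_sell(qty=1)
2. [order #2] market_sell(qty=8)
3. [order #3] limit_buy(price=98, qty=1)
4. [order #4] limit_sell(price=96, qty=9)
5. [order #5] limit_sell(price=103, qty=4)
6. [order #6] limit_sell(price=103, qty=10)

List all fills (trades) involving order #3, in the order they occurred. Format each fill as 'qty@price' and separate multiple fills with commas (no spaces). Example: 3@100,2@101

After op 1 [order #1] market_sell(qty=1): fills=none; bids=[-] asks=[-]
After op 2 [order #2] market_sell(qty=8): fills=none; bids=[-] asks=[-]
After op 3 [order #3] limit_buy(price=98, qty=1): fills=none; bids=[#3:1@98] asks=[-]
After op 4 [order #4] limit_sell(price=96, qty=9): fills=#3x#4:1@98; bids=[-] asks=[#4:8@96]
After op 5 [order #5] limit_sell(price=103, qty=4): fills=none; bids=[-] asks=[#4:8@96 #5:4@103]
After op 6 [order #6] limit_sell(price=103, qty=10): fills=none; bids=[-] asks=[#4:8@96 #5:4@103 #6:10@103]

Answer: 1@98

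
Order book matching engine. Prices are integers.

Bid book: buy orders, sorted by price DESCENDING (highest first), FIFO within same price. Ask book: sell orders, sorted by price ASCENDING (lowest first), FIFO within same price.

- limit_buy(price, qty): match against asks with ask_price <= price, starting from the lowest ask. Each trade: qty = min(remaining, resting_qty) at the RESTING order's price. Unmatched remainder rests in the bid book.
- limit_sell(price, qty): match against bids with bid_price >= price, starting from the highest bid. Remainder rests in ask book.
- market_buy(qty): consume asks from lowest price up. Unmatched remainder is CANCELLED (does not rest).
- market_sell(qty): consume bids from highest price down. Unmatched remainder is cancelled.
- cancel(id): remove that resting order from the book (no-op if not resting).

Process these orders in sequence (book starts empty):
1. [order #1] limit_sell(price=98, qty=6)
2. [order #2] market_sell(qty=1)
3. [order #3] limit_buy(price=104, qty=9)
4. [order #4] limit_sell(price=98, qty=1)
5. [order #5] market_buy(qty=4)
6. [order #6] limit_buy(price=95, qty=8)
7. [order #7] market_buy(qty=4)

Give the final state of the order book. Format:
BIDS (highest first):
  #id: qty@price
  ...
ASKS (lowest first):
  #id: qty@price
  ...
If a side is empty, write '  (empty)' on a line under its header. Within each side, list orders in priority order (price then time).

After op 1 [order #1] limit_sell(price=98, qty=6): fills=none; bids=[-] asks=[#1:6@98]
After op 2 [order #2] market_sell(qty=1): fills=none; bids=[-] asks=[#1:6@98]
After op 3 [order #3] limit_buy(price=104, qty=9): fills=#3x#1:6@98; bids=[#3:3@104] asks=[-]
After op 4 [order #4] limit_sell(price=98, qty=1): fills=#3x#4:1@104; bids=[#3:2@104] asks=[-]
After op 5 [order #5] market_buy(qty=4): fills=none; bids=[#3:2@104] asks=[-]
After op 6 [order #6] limit_buy(price=95, qty=8): fills=none; bids=[#3:2@104 #6:8@95] asks=[-]
After op 7 [order #7] market_buy(qty=4): fills=none; bids=[#3:2@104 #6:8@95] asks=[-]

Answer: BIDS (highest first):
  #3: 2@104
  #6: 8@95
ASKS (lowest first):
  (empty)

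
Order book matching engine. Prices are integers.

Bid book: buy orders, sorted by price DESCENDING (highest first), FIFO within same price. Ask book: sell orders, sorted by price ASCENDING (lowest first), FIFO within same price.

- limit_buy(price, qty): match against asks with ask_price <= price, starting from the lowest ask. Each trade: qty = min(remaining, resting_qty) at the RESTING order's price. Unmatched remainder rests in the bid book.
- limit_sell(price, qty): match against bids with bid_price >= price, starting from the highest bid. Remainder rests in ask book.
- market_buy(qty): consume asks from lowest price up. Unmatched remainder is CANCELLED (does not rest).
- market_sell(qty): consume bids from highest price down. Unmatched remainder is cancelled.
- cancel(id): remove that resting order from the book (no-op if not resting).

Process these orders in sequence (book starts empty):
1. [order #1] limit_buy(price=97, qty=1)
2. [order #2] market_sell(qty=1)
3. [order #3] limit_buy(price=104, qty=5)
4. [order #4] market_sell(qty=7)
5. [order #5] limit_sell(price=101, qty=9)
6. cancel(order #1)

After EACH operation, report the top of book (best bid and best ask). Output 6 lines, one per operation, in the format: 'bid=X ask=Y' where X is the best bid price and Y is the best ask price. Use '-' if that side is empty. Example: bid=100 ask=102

Answer: bid=97 ask=-
bid=- ask=-
bid=104 ask=-
bid=- ask=-
bid=- ask=101
bid=- ask=101

Derivation:
After op 1 [order #1] limit_buy(price=97, qty=1): fills=none; bids=[#1:1@97] asks=[-]
After op 2 [order #2] market_sell(qty=1): fills=#1x#2:1@97; bids=[-] asks=[-]
After op 3 [order #3] limit_buy(price=104, qty=5): fills=none; bids=[#3:5@104] asks=[-]
After op 4 [order #4] market_sell(qty=7): fills=#3x#4:5@104; bids=[-] asks=[-]
After op 5 [order #5] limit_sell(price=101, qty=9): fills=none; bids=[-] asks=[#5:9@101]
After op 6 cancel(order #1): fills=none; bids=[-] asks=[#5:9@101]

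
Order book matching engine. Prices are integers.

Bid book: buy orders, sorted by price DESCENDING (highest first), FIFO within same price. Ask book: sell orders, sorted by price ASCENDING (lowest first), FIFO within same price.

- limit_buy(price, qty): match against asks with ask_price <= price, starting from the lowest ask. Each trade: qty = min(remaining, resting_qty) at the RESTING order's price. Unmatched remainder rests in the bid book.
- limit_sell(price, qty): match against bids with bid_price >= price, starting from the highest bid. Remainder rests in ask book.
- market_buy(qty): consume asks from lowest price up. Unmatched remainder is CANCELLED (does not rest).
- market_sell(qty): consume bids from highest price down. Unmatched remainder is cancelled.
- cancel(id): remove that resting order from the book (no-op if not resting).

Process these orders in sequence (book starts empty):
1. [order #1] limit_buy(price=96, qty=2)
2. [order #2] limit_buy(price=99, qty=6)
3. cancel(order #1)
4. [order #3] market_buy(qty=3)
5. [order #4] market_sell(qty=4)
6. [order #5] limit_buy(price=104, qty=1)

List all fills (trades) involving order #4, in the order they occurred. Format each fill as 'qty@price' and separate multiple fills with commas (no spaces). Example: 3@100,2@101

Answer: 4@99

Derivation:
After op 1 [order #1] limit_buy(price=96, qty=2): fills=none; bids=[#1:2@96] asks=[-]
After op 2 [order #2] limit_buy(price=99, qty=6): fills=none; bids=[#2:6@99 #1:2@96] asks=[-]
After op 3 cancel(order #1): fills=none; bids=[#2:6@99] asks=[-]
After op 4 [order #3] market_buy(qty=3): fills=none; bids=[#2:6@99] asks=[-]
After op 5 [order #4] market_sell(qty=4): fills=#2x#4:4@99; bids=[#2:2@99] asks=[-]
After op 6 [order #5] limit_buy(price=104, qty=1): fills=none; bids=[#5:1@104 #2:2@99] asks=[-]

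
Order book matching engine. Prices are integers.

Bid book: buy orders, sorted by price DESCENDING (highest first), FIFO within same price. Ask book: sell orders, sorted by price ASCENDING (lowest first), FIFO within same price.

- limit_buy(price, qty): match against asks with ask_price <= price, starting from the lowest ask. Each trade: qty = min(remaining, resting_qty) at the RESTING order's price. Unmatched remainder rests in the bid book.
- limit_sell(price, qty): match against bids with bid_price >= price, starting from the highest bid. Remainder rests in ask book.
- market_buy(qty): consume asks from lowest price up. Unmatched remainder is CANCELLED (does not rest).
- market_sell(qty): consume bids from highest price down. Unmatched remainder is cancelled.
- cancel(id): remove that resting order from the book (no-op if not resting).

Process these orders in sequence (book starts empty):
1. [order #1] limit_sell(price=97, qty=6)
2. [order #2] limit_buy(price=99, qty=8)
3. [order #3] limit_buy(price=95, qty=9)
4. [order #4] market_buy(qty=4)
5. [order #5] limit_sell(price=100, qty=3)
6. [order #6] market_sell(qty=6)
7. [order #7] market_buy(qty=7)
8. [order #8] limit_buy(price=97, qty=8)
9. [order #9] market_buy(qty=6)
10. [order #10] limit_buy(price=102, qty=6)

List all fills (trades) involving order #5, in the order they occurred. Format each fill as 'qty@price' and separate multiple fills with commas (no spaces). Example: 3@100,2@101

After op 1 [order #1] limit_sell(price=97, qty=6): fills=none; bids=[-] asks=[#1:6@97]
After op 2 [order #2] limit_buy(price=99, qty=8): fills=#2x#1:6@97; bids=[#2:2@99] asks=[-]
After op 3 [order #3] limit_buy(price=95, qty=9): fills=none; bids=[#2:2@99 #3:9@95] asks=[-]
After op 4 [order #4] market_buy(qty=4): fills=none; bids=[#2:2@99 #3:9@95] asks=[-]
After op 5 [order #5] limit_sell(price=100, qty=3): fills=none; bids=[#2:2@99 #3:9@95] asks=[#5:3@100]
After op 6 [order #6] market_sell(qty=6): fills=#2x#6:2@99 #3x#6:4@95; bids=[#3:5@95] asks=[#5:3@100]
After op 7 [order #7] market_buy(qty=7): fills=#7x#5:3@100; bids=[#3:5@95] asks=[-]
After op 8 [order #8] limit_buy(price=97, qty=8): fills=none; bids=[#8:8@97 #3:5@95] asks=[-]
After op 9 [order #9] market_buy(qty=6): fills=none; bids=[#8:8@97 #3:5@95] asks=[-]
After op 10 [order #10] limit_buy(price=102, qty=6): fills=none; bids=[#10:6@102 #8:8@97 #3:5@95] asks=[-]

Answer: 3@100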